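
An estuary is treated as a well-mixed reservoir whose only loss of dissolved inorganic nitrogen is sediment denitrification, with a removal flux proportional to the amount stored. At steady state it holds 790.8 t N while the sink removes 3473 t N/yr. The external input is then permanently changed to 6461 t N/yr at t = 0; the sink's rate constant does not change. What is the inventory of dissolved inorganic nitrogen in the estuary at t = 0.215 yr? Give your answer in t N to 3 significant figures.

Residence time τ = M₀/F₀ = 0.2277 yr. The eventual steady state is M_∞ = M₀·(F₁/F₀) = 790.8 × 6461/3473 = 1471.2 t N.
The anomaly ΔM(t) = M(t) − M_∞ decays as ΔM₀·e^(−t/τ) with ΔM₀ = 790.8 − 1471.2 = −680.4 t N.
At t = 0.215 yr, e^(−t/τ) = e^(−0.9442) = 0.3890, so ΔM = −264.6 t N and M = 1471.2 − 264.6 = 1206.5 t N.

1210 t N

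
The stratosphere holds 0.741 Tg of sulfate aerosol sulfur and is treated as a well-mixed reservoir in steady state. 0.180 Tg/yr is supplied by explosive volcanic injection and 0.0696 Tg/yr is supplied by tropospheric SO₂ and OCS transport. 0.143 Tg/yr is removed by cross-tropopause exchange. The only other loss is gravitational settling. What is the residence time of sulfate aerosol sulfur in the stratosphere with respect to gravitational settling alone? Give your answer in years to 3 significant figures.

At steady state ΣF_in = ΣF_out.
ΣF_in = 0.180 + 0.0696 = 0.24960 Tg/yr.
Gravitational settling flux = ΣF_in − (0.143) = 0.24960 − 0.1430 = 0.1066 Tg/yr.
τ = M / F = 0.741 / 0.1066 = 6.951 yr.

6.95 yr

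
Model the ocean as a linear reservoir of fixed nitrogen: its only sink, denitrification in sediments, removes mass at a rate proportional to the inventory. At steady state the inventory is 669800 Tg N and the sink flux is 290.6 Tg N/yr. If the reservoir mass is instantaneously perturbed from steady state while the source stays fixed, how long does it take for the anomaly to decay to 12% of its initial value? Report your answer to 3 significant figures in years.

4890 yr

For a linear reservoir the anomaly decays as exp(−t/τ) with τ = M/F = 669800/290.6 = 2305 yr.
exp(−t/τ) = 0.12 ⇒ t = −τ ln(0.12) = 2305 × 2.120 = 4887 yr.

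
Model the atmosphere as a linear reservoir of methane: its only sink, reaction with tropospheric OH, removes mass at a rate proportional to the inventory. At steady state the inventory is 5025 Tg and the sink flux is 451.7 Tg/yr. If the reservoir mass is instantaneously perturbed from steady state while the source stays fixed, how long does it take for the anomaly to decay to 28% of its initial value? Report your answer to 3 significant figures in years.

For a linear reservoir the anomaly decays as exp(−t/τ) with τ = M/F = 5025/451.7 = 11.12 yr.
exp(−t/τ) = 0.28 ⇒ t = −τ ln(0.28) = 11.12 × 1.273 = 14.16 yr.

14.2 yr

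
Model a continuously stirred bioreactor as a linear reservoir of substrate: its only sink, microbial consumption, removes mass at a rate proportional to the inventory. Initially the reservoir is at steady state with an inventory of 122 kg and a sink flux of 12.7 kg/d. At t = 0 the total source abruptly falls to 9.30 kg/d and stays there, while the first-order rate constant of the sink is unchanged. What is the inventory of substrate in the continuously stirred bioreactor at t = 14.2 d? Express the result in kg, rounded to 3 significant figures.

96.8 kg

Residence time τ = M₀/F₀ = 9.606 d. The eventual steady state is M_∞ = M₀·(F₁/F₀) = 122 × 9.30/12.7 = 89.339 kg.
The anomaly ΔM(t) = M(t) − M_∞ decays as ΔM₀·e^(−t/τ) with ΔM₀ = 122 − 89.339 = 32.66 kg.
At t = 14.2 d, e^(−t/τ) = e^(−1.478) = 0.2280, so ΔM = 7.448 kg and M = 89.339 + 7.448 = 96.787 kg.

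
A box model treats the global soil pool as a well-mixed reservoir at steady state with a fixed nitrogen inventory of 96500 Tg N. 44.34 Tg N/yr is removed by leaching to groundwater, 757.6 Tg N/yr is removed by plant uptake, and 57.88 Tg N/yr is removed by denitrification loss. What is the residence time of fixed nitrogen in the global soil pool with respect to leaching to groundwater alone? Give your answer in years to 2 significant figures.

2200 yr

Residence time with respect to a single sink: τ = M / F_sink.
τ = 96500 / 44.34 = 2176 yr.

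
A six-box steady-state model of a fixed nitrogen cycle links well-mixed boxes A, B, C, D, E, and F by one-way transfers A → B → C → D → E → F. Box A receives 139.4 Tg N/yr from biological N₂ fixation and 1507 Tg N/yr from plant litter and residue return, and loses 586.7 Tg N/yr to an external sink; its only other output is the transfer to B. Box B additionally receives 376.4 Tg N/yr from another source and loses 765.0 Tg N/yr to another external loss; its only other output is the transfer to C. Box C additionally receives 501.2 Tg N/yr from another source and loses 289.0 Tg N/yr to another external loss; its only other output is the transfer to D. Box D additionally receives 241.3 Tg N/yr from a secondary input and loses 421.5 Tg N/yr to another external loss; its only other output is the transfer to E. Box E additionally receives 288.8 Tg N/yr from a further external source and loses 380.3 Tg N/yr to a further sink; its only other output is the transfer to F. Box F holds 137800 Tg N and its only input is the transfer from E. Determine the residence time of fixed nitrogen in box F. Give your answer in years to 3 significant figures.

225 yr

Box A: F(A→B) = (139.4 + 1507) − 586.7 = 1059.7 Tg N/yr.
Box B: F(B→C) = (1059.7 + 376.4) − 765.0 = 671.10 Tg N/yr.
Box C: F(C→D) = (671.10 + 501.2) − 289.0 = 883.30 Tg N/yr.
Box D: F(D→E) = (883.30 + 241.3) − 421.5 = 703.10 Tg N/yr.
Box E: F(E→F) = (703.10 + 288.8) − 380.3 = 611.60 Tg N/yr.
Box F throughput = its input = 611.60 Tg N/yr; τ = 137800 / 611.60 = 225.3 yr.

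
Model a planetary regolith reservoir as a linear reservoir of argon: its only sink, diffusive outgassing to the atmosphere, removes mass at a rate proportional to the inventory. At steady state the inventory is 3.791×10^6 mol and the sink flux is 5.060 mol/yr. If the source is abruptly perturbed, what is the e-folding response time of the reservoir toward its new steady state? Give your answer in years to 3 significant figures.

For a linear reservoir the response time equals the residence time τ = M/F.
τ = 3.791×10^6 / 5.060 = 749200 yr.

749000 yr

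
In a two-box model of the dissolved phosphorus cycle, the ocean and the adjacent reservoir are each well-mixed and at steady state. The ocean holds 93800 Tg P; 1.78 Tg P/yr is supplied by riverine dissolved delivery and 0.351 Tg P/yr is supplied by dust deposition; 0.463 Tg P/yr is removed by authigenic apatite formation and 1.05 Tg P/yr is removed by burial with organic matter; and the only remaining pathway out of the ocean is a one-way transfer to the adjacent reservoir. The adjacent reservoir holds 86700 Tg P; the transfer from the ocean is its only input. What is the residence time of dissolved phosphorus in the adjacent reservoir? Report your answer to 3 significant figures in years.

Balance the ocean: ΣF_in = 1.78 + 0.351 = 2.1310 Tg P/yr.
Transfer to the adjacent reservoir = ΣF_in − (0.463 + 1.05) = 0.61800 Tg P/yr.
At steady state the output of the adjacent reservoir equals its input, 0.61800 Tg P/yr.
τ = M / F = 86700 / 0.61800 = 140300 yr.

140000 yr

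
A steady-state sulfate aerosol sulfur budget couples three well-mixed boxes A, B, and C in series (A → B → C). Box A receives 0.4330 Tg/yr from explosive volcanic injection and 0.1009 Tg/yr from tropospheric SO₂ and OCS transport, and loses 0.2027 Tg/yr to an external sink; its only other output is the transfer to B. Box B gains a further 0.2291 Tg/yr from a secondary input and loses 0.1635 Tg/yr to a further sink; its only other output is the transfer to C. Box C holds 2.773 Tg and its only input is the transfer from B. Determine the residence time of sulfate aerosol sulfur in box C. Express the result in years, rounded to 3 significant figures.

Box A: F(A→B) = (0.4330 + 0.1009) − 0.2027 = 0.33120 Tg/yr.
Box B: F(B→C) = (0.33120 + 0.2291) − 0.1635 = 0.39680 Tg/yr.
Box C throughput = its input = 0.39680 Tg/yr; τ = 2.773 / 0.39680 = 6.988 yr.

6.99 yr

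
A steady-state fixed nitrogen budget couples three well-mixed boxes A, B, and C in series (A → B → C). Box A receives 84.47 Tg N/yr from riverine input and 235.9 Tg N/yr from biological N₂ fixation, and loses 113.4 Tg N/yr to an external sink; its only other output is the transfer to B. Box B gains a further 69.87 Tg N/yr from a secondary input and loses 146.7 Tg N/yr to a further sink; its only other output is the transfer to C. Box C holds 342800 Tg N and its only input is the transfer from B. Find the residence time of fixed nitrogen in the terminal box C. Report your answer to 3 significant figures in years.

Box A: F(A→B) = (84.47 + 235.9) − 113.4 = 206.97 Tg N/yr.
Box B: F(B→C) = (206.97 + 69.87) − 146.7 = 130.14 Tg N/yr.
Box C throughput = its input = 130.14 Tg N/yr; τ = 342800 / 130.14 = 2634 yr.

2630 yr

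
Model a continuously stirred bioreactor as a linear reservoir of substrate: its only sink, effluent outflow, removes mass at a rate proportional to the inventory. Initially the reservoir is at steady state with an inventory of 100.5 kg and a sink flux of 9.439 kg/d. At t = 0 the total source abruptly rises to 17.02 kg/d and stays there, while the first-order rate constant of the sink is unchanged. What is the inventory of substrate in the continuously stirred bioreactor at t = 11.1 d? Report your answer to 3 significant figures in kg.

153 kg

The sink rate constant is k = F₀/M₀ = 9.439/100.5 = 0.09392 d⁻¹.
Solving dM/dt = F₁ − kM with M(0) = M₀ gives M(t) = F₁/k + (M₀ − F₁/k)·e^(−kt).
F₁/k = 17.02/0.09392 = 181.22 kg; kt = 0.09392 × 11.1 = 1.043, e^(−kt) = 0.3526.
M(11.1) = 181.22 + (100.5 − 181.22) × 0.3526 = 181.22 − 28.46 = 152.76 kg.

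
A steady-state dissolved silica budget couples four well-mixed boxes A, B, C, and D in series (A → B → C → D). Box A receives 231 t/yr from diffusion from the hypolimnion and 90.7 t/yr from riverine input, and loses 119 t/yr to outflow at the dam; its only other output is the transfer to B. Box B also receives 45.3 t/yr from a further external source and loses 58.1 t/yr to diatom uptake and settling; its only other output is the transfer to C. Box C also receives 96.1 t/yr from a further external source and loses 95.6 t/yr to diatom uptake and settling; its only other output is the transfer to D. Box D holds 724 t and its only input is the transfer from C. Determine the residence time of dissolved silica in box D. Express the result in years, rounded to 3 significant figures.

3.80 yr

Box A: F(A→B) = (231 + 90.7) − 119 = 202.70 t/yr.
Box B: F(B→C) = (202.70 + 45.3) − 58.1 = 189.90 t/yr.
Box C: F(C→D) = (189.90 + 96.1) − 95.6 = 190.40 t/yr.
Box D throughput = its input = 190.40 t/yr; τ = 724 / 190.40 = 3.803 yr.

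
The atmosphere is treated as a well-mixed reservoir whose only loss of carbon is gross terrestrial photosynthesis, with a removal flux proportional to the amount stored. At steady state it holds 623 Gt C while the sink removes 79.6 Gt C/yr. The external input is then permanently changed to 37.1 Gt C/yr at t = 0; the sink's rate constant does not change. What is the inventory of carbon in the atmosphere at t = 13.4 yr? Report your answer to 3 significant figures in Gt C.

350 Gt C

τ = M₀/F₀ = 623/79.6 = 7.827 yr; rate constant k = 1/τ.
New steady state M_∞ = F₁/k = F₁·τ = 37.1 × 7.827 = 290.37 Gt C.
M(t) = M_∞ + (M₀ − M_∞)·e^(−t/τ); t/τ = 13.4/7.827 = 1.712, so e^(−t/τ) = 0.1805.
M(t) = 290.37 + 332.6 × 0.1805 = 350.40 Gt C.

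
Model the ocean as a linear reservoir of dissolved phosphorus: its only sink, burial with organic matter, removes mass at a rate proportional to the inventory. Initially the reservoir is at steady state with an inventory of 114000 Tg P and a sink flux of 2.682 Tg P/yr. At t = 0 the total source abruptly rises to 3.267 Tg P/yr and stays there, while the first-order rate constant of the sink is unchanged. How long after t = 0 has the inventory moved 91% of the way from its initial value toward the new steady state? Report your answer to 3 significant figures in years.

102000 yr

τ = M₀/F₀ = 114000/2.682 = 42510 yr.
The remaining gap fraction is e^(−t/τ); 91% covered ⇒ e^(−t/τ) = 0.0900.
t = −τ ln(0.0900) = 42510 × 2.408 = 102400 yr.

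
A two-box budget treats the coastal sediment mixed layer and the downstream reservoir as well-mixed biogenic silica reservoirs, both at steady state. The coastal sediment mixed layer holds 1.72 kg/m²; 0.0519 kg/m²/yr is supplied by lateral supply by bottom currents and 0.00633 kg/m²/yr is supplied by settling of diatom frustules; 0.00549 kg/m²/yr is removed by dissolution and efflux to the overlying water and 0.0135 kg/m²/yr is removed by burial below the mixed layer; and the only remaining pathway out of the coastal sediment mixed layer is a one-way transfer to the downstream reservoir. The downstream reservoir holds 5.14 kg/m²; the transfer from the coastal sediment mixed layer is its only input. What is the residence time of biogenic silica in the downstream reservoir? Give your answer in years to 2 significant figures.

130 yr

Balance the coastal sediment mixed layer: ΣF_in = 0.0519 + 0.00633 = 0.058230 kg/m²/yr.
Transfer to the downstream reservoir = ΣF_in − (0.00549 + 0.0135) = 0.039240 kg/m²/yr.
At steady state the output of the downstream reservoir equals its input, 0.039240 kg/m²/yr.
τ = M / F = 5.14 / 0.039240 = 131.0 yr.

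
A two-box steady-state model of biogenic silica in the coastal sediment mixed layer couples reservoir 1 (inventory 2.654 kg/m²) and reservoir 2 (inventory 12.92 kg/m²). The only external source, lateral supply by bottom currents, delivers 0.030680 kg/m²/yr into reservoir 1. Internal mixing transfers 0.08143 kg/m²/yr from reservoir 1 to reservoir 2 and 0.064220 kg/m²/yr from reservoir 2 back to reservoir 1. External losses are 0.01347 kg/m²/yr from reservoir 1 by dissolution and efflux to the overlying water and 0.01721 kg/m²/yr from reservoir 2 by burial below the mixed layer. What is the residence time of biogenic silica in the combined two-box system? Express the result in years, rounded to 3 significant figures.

508 yr

Treat the two boxes together as one reservoir: the mixing fluxes between them are internal recycling, so τ = ΣM / Σ(external losses).
M_total = 2.654 + 12.92 = 15.574 kg/m².
ΣF_external_out = 0.01347 + 0.01721 = 0.030680 kg/m²/yr.
τ = M_total / ΣF_ext = 15.574 / 0.030680 = 507.6 yr.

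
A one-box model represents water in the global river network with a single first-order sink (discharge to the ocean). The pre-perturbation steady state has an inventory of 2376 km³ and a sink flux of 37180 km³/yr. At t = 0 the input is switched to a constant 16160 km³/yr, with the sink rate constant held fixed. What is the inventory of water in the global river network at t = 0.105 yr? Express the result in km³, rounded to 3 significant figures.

τ = M₀/F₀ = 2376/37180 = 0.06391 yr; rate constant k = 1/τ.
New steady state M_∞ = F₁/k = F₁·τ = 16160 × 0.06391 = 1032.7 km³.
M(t) = M_∞ + (M₀ − M_∞)·e^(−t/τ); t/τ = 0.105/0.06391 = 1.643, so e^(−t/τ) = 0.1934.
M(t) = 1032.7 + 1343 × 0.1934 = 1292.5 km³.

1290 km³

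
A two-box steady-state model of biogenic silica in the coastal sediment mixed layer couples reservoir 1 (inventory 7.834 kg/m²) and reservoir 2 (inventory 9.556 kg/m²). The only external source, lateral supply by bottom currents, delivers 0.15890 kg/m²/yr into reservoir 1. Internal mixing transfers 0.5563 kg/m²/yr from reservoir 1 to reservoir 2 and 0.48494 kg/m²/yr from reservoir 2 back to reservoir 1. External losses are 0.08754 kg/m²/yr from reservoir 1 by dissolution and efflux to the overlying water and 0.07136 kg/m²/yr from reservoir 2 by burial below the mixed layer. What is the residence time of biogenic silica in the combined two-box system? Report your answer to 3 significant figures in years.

For the system as a whole, the A↔B exchange is internal and contributes nothing to the throughput; only the external sinks remove mass.
M_total = 7.834 + 9.556 = 17.390 kg/m².
ΣF_external_out = 0.08754 + 0.07136 = 0.15890 kg/m²/yr.
τ = M_total / ΣF_ext = 17.390 / 0.15890 = 109.4 yr.

109 yr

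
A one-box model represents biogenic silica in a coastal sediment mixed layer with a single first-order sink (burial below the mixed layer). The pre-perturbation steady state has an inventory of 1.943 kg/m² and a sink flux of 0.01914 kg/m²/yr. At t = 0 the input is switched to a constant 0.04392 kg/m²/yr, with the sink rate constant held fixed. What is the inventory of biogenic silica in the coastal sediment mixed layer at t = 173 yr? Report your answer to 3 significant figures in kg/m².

4.00 kg/m²

The sink rate constant is k = F₀/M₀ = 0.01914/1.943 = 0.009851 yr⁻¹.
Solving dM/dt = F₁ − kM with M(0) = M₀ gives M(t) = F₁/k + (M₀ − F₁/k)·e^(−kt).
F₁/k = 0.04392/0.009851 = 4.4585 kg/m²; kt = 0.009851 × 173 = 1.704, e^(−kt) = 0.1819.
M(173) = 4.4585 + (1.943 − 4.4585) × 0.1819 = 4.4585 − 0.4576 = 4.0009 kg/m².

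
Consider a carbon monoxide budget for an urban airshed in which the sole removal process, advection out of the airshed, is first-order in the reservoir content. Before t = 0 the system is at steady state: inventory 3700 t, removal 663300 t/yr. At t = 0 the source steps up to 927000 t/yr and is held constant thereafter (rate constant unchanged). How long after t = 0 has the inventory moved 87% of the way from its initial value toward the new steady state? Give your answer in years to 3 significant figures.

τ = M₀/F₀ = 3700/663300 = 0.005578 yr.
The remaining gap fraction is e^(−t/τ); 87% covered ⇒ e^(−t/τ) = 0.130.
t = −τ ln(0.130) = 0.005578 × 2.040 = 0.01138 yr.

0.0114 yr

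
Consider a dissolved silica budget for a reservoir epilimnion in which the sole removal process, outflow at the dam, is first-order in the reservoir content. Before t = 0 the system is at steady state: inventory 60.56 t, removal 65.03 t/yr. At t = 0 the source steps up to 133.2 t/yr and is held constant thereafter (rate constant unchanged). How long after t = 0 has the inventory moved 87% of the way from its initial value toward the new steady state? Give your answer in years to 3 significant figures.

τ = M₀/F₀ = 60.56/65.03 = 0.9313 yr.
The remaining gap fraction is e^(−t/τ); 87% covered ⇒ e^(−t/τ) = 0.130.
t = −τ ln(0.130) = 0.9313 × 2.040 = 1.900 yr.

1.90 yr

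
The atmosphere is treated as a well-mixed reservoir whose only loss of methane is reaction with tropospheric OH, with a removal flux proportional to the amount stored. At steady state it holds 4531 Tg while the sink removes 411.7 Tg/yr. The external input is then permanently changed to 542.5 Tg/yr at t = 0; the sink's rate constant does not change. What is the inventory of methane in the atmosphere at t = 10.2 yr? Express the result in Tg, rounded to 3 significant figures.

5400 Tg

τ = M₀/F₀ = 4531/411.7 = 11.01 yr; rate constant k = 1/τ.
New steady state M_∞ = F₁/k = F₁·τ = 542.5 × 11.01 = 5970.5 Tg.
M(t) = M_∞ + (M₀ − M_∞)·e^(−t/τ); t/τ = 10.2/11.01 = 0.9268, so e^(−t/τ) = 0.3958.
M(t) = 5970.5 − 1440 × 0.3958 = 5400.7 Tg.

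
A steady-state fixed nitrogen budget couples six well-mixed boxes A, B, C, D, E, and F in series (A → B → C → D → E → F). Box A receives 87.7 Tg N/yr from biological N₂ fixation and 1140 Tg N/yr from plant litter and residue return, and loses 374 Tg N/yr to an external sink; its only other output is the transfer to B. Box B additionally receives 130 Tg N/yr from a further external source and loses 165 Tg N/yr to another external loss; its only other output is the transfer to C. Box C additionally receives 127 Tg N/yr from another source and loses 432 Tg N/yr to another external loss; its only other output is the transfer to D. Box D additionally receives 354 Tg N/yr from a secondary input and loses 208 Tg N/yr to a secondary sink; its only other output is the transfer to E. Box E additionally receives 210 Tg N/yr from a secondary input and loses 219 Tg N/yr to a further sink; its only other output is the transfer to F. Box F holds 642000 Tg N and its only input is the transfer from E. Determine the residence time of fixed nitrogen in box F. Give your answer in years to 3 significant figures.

987 yr

Box A: F(A→B) = (87.7 + 1140) − 374 = 853.70 Tg N/yr.
Box B: F(B→C) = (853.70 + 130) − 165 = 818.70 Tg N/yr.
Box C: F(C→D) = (818.70 + 127) − 432 = 513.70 Tg N/yr.
Box D: F(D→E) = (513.70 + 354) − 208 = 659.70 Tg N/yr.
Box E: F(E→F) = (659.70 + 210) − 219 = 650.70 Tg N/yr.
Box F throughput = its input = 650.70 Tg N/yr; τ = 642000 / 650.70 = 986.6 yr.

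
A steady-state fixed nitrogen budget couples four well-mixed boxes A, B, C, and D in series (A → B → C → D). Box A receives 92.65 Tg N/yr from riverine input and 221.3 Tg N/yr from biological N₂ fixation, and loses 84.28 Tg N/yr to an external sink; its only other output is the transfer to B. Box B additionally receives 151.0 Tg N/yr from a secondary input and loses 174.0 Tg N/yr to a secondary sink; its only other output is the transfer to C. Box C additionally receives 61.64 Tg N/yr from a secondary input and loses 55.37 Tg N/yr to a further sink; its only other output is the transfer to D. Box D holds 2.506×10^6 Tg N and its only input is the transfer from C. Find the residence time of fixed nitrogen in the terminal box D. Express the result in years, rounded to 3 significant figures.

Box A: F(A→B) = (92.65 + 221.3) − 84.28 = 229.67 Tg N/yr.
Box B: F(B→C) = (229.67 + 151.0) − 174.0 = 206.67 Tg N/yr.
Box C: F(C→D) = (206.67 + 61.64) − 55.37 = 212.94 Tg N/yr.
Box D throughput = its input = 212.94 Tg N/yr; τ = 2.506×10^6 / 212.94 = 11770 yr.

11800 yr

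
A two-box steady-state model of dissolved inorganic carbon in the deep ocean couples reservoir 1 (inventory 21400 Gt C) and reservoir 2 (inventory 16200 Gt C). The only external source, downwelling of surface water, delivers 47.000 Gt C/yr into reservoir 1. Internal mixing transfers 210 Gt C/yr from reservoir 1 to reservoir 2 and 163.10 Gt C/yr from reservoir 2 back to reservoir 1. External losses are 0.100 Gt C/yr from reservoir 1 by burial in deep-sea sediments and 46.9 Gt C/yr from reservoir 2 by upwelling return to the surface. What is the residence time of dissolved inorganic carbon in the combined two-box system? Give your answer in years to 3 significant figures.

800 yr

Residence time in the combined system uses the total inventory and the total *external* removal — internal exchanges between the two boxes cancel.
M_total = 21400 + 16200 = 37600 Gt C.
ΣF_external_out = 0.100 + 46.9 = 47.000 Gt C/yr.
τ = M_total / ΣF_ext = 37600 / 47.000 = 800.0 yr.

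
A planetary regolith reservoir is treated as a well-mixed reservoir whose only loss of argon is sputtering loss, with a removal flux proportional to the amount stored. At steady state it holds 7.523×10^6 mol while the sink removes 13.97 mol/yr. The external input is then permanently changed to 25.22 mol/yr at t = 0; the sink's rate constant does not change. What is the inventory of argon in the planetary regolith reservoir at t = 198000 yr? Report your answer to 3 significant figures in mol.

The sink rate constant is k = F₀/M₀ = 13.97/7.523×10^6 = 1.857×10^-6 yr⁻¹.
Solving dM/dt = F₁ − kM with M(0) = M₀ gives M(t) = F₁/k + (M₀ − F₁/k)·e^(−kt).
F₁/k = 25.22/1.857×10^-6 = 1.3581×10^7 mol; kt = 1.857×10^-6 × 198000 = 0.3677, e^(−kt) = 0.6923.
M(198000) = 1.3581×10^7 + (7.523×10^6 − 1.3581×10^7) × 0.6923 = 1.3581×10^7 − 4.194×10^6 = 9.3869×10^6 mol.

9.39×10^6 mol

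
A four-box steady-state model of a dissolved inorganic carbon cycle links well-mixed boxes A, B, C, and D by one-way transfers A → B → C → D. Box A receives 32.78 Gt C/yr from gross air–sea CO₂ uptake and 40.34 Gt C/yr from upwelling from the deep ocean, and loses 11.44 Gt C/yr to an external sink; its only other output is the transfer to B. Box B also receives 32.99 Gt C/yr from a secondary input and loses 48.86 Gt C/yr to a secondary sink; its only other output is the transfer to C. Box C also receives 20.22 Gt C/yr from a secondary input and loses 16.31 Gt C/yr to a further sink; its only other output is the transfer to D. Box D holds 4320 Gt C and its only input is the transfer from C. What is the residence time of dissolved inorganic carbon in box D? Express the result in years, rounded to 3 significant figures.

Box A: F(A→B) = (32.78 + 40.34) − 11.44 = 61.680 Gt C/yr.
Box B: F(B→C) = (61.680 + 32.99) − 48.86 = 45.810 Gt C/yr.
Box C: F(C→D) = (45.810 + 20.22) − 16.31 = 49.720 Gt C/yr.
Box D throughput = its input = 49.720 Gt C/yr; τ = 4320 / 49.720 = 86.89 yr.

86.9 yr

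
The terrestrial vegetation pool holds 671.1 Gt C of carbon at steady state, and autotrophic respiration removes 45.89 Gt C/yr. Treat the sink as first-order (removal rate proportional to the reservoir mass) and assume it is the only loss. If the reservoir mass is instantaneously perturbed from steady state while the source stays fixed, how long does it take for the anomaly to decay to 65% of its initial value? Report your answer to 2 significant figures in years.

6.3 yr

For a linear reservoir the anomaly decays as exp(−t/τ) with τ = M/F = 671.1/45.89 = 14.62 yr.
exp(−t/τ) = 0.65 ⇒ t = −τ ln(0.65) = 14.62 × 0.4308 = 6.300 yr.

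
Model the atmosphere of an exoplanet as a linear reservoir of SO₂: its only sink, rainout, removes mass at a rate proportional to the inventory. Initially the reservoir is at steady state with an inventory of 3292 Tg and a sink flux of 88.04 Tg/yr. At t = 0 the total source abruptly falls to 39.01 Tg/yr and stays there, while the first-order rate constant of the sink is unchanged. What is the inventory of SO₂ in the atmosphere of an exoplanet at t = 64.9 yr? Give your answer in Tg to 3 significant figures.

1780 Tg

τ = M₀/F₀ = 3292/88.04 = 37.39 yr; rate constant k = 1/τ.
New steady state M_∞ = F₁/k = F₁·τ = 39.01 × 37.39 = 1458.7 Tg.
M(t) = M_∞ + (M₀ − M_∞)·e^(−t/τ); t/τ = 64.9/37.39 = 1.736, so e^(−t/τ) = 0.1763.
M(t) = 1458.7 + 1833 × 0.1763 = 1781.9 Tg.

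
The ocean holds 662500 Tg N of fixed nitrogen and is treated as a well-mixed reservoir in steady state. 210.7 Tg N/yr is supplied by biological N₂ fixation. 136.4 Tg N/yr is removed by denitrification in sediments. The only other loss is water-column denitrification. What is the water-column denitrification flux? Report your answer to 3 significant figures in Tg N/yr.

At steady state ΣF_in = ΣF_out.
ΣF_in = 210.70 Tg N/yr.
Water-column denitrification flux = ΣF_in − (136.4) = 210.70 − 136.4 = 74.30 Tg N/yr.

74.3 Tg N/yr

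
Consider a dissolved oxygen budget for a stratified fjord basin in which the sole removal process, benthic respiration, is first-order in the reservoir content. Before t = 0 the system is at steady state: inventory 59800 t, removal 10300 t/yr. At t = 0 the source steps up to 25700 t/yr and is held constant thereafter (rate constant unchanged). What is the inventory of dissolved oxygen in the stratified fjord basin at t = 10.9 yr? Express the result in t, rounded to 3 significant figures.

τ = M₀/F₀ = 59800/10300 = 5.806 yr; rate constant k = 1/τ.
New steady state M_∞ = F₁/k = F₁·τ = 25700 × 5.806 = 149210 t.
M(t) = M_∞ + (M₀ − M_∞)·e^(−t/τ); t/τ = 10.9/5.806 = 1.877, so e^(−t/τ) = 0.1530.
M(t) = 149210 − 89410 × 0.1530 = 135530 t.

136000 t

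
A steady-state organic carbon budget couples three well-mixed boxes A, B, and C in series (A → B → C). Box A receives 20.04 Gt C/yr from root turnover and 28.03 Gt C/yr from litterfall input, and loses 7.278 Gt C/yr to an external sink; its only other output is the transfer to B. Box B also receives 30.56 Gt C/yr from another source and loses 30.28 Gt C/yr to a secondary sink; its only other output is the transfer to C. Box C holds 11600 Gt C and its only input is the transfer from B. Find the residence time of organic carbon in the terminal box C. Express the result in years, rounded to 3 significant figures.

282 yr

Box A: F(A→B) = (20.04 + 28.03) − 7.278 = 40.792 Gt C/yr.
Box B: F(B→C) = (40.792 + 30.56) − 30.28 = 41.072 Gt C/yr.
Box C throughput = its input = 41.072 Gt C/yr; τ = 11600 / 41.072 = 282.4 yr.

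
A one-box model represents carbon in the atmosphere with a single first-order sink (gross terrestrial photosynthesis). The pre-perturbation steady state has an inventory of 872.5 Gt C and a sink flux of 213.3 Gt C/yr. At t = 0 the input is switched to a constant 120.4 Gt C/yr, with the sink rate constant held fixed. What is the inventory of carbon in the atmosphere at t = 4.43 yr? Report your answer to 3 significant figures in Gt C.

621 Gt C

The sink rate constant is k = F₀/M₀ = 213.3/872.5 = 0.2445 yr⁻¹.
Solving dM/dt = F₁ − kM with M(0) = M₀ gives M(t) = F₁/k + (M₀ − F₁/k)·e^(−kt).
F₁/k = 120.4/0.2445 = 492.49 Gt C; kt = 0.2445 × 4.43 = 1.083, e^(−kt) = 0.3386.
M(4.43) = 492.49 + (872.5 − 492.49) × 0.3386 = 492.49 + 128.7 = 621.16 Gt C.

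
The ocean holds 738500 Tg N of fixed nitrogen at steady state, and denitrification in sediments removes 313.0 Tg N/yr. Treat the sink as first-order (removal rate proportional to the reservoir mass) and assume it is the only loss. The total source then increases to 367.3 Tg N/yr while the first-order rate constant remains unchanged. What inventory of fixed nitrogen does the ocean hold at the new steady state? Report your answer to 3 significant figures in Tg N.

Rate constant k = F/M = 313.0 / 738500 = 0.0004238 yr⁻¹.
At the new steady state, source = k·M_new ⇒ M_new = 367.3 / 0.0004238 = 866600 Tg N.
(Equivalently M_new = M × F_new/F_old = 738500 × 367.3/313.0.)

867000 Tg N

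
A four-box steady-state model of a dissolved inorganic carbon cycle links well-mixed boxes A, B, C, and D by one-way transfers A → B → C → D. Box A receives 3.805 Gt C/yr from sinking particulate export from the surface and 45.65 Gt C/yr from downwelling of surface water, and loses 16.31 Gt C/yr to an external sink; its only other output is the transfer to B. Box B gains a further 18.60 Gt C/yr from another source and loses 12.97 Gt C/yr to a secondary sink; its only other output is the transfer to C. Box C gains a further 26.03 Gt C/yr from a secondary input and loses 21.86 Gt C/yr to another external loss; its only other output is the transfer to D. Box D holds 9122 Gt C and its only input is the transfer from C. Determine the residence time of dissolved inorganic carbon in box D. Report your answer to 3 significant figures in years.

212 yr

Box A: F(A→B) = (3.805 + 45.65) − 16.31 = 33.145 Gt C/yr.
Box B: F(B→C) = (33.145 + 18.60) − 12.97 = 38.775 Gt C/yr.
Box C: F(C→D) = (38.775 + 26.03) − 21.86 = 42.945 Gt C/yr.
Box D throughput = its input = 42.945 Gt C/yr; τ = 9122 / 42.945 = 212.4 yr.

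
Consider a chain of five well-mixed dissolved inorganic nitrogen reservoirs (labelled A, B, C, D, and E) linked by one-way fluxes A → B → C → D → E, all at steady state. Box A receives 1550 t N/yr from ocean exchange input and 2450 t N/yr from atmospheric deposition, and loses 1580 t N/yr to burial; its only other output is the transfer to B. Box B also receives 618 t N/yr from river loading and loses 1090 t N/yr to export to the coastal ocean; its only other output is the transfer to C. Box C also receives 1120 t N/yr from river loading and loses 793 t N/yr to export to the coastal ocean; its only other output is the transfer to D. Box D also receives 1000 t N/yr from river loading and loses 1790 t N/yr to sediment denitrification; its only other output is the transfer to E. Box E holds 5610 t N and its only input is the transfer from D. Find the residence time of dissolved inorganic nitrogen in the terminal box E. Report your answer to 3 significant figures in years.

3.78 yr

Box A: F(A→B) = (1550 + 2450) − 1580 = 2420.0 t N/yr.
Box B: F(B→C) = (2420.0 + 618) − 1090 = 1948.0 t N/yr.
Box C: F(C→D) = (1948.0 + 1120) − 793 = 2275.0 t N/yr.
Box D: F(D→E) = (2275.0 + 1000) − 1790 = 1485.0 t N/yr.
Box E throughput = its input = 1485.0 t N/yr; τ = 5610 / 1485.0 = 3.778 yr.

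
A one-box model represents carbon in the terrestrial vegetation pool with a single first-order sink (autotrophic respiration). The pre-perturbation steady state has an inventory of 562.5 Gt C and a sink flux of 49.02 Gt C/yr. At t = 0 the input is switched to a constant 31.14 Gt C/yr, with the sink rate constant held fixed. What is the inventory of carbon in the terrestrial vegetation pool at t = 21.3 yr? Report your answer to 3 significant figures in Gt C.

389 Gt C

τ = M₀/F₀ = 562.5/49.02 = 11.47 yr; rate constant k = 1/τ.
New steady state M_∞ = F₁/k = F₁·τ = 31.14 × 11.47 = 357.33 Gt C.
M(t) = M_∞ + (M₀ − M_∞)·e^(−t/τ); t/τ = 21.3/11.47 = 1.856, so e^(−t/τ) = 0.1563.
M(t) = 357.33 + 205.2 × 0.1563 = 389.39 Gt C.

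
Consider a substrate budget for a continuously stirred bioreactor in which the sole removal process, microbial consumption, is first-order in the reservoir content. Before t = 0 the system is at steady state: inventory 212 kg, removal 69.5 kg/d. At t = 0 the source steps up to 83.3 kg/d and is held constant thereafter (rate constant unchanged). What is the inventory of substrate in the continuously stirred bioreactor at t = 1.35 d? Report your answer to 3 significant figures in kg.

227 kg

The sink rate constant is k = F₀/M₀ = 69.5/212 = 0.3278 d⁻¹.
Solving dM/dt = F₁ − kM with M(0) = M₀ gives M(t) = F₁/k + (M₀ − F₁/k)·e^(−kt).
F₁/k = 83.3/0.3278 = 254.09 kg; kt = 0.3278 × 1.35 = 0.4426, e^(−kt) = 0.6424.
M(1.35) = 254.09 + (212 − 254.09) × 0.6424 = 254.09 − 27.04 = 227.05 kg.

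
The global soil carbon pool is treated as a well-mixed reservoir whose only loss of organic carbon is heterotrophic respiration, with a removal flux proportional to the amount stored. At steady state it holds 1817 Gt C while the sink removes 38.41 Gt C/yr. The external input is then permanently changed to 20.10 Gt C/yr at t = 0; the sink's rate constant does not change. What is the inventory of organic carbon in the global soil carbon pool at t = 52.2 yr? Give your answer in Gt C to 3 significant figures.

1240 Gt C

Residence time τ = M₀/F₀ = 47.31 yr. The eventual steady state is M_∞ = M₀·(F₁/F₀) = 1817 × 20.10/38.41 = 950.84 Gt C.
The anomaly ΔM(t) = M(t) − M_∞ decays as ΔM₀·e^(−t/τ) with ΔM₀ = 1817 − 950.84 = 866.2 Gt C.
At t = 52.2 yr, e^(−t/τ) = e^(−1.103) = 0.3317, so ΔM = 287.3 Gt C and M = 950.84 + 287.3 = 1238.2 Gt C.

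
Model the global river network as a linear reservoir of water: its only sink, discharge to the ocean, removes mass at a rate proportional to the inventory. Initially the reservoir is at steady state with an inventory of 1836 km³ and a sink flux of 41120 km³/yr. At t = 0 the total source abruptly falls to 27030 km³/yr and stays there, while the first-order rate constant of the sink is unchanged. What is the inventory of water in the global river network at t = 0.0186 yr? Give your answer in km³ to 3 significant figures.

τ = M₀/F₀ = 1836/41120 = 0.04465 yr; rate constant k = 1/τ.
New steady state M_∞ = F₁/k = F₁·τ = 27030 × 0.04465 = 1206.9 km³.
M(t) = M_∞ + (M₀ − M_∞)·e^(−t/τ); t/τ = 0.0186/0.04465 = 0.4166, so e^(−t/τ) = 0.6593.
M(t) = 1206.9 + 629.1 × 0.6593 = 1621.7 km³.

1620 km³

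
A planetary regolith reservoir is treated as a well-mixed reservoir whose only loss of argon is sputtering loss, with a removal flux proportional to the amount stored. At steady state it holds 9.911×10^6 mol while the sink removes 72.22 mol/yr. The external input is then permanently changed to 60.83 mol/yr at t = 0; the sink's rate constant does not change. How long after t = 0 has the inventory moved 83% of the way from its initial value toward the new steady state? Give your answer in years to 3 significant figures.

τ = M₀/F₀ = 9.911×10^6/72.22 = 137200 yr.
The remaining gap fraction is e^(−t/τ); 83% covered ⇒ e^(−t/τ) = 0.170.
t = −τ ln(0.170) = 137200 × 1.772 = 243200 yr.

243000 yr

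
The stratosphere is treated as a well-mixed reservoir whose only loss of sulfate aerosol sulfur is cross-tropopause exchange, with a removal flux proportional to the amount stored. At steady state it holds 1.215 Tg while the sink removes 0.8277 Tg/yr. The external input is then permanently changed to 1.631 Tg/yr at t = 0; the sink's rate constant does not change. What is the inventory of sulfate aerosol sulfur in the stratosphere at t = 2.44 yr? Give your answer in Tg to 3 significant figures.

The sink rate constant is k = F₀/M₀ = 0.8277/1.215 = 0.6812 yr⁻¹.
Solving dM/dt = F₁ − kM with M(0) = M₀ gives M(t) = F₁/k + (M₀ − F₁/k)·e^(−kt).
F₁/k = 1.631/0.6812 = 2.3942 Tg; kt = 0.6812 × 2.44 = 1.662, e^(−kt) = 0.1897.
M(2.44) = 2.3942 + (1.215 − 2.3942) × 0.1897 = 2.3942 − 0.2237 = 2.1705 Tg.

2.17 Tg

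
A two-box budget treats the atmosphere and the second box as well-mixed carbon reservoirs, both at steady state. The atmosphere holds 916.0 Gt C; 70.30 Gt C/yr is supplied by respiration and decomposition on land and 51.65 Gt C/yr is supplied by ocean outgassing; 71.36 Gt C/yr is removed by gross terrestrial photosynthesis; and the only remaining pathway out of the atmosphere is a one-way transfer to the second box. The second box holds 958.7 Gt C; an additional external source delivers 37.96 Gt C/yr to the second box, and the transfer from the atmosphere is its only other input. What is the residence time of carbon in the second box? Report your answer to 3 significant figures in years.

10.8 yr

Balance the atmosphere: ΣF_in = 70.30 + 51.65 = 121.95 Gt C/yr.
Transfer to the second box = ΣF_in − (71.36) = 50.590 Gt C/yr.
Total input to the second box = 50.590 + 37.96 = 88.550 Gt C/yr; at steady state this equals its total output.
τ = M / F = 958.7 / 88.550 = 10.83 yr.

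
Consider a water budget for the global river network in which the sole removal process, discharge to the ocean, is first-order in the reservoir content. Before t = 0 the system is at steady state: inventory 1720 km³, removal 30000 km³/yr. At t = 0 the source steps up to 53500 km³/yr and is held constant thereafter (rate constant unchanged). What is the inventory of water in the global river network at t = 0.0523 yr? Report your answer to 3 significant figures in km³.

2530 km³

Residence time τ = M₀/F₀ = 0.05733 yr. The eventual steady state is M_∞ = M₀·(F₁/F₀) = 1720 × 53500/30000 = 3067.3 km³.
The anomaly ΔM(t) = M(t) − M_∞ decays as ΔM₀·e^(−t/τ) with ΔM₀ = 1720 − 3067.3 = −1347 km³.
At t = 0.0523 yr, e^(−t/τ) = e^(−0.9122) = 0.4016, so ΔM = −541.1 km³ and M = 3067.3 − 541.1 = 2526.2 km³.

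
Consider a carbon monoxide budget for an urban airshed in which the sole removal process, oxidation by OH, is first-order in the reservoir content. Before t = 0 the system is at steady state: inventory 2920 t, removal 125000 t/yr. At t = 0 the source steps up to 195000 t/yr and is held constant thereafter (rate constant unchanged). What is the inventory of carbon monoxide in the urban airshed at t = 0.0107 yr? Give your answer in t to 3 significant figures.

τ = M₀/F₀ = 2920/125000 = 0.02336 yr; rate constant k = 1/τ.
New steady state M_∞ = F₁/k = F₁·τ = 195000 × 0.02336 = 4555.2 t.
M(t) = M_∞ + (M₀ − M_∞)·e^(−t/τ); t/τ = 0.0107/0.02336 = 0.4580, so e^(−t/τ) = 0.6325.
M(t) = 4555.2 − 1635 × 0.6325 = 3520.9 t.

3520 t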